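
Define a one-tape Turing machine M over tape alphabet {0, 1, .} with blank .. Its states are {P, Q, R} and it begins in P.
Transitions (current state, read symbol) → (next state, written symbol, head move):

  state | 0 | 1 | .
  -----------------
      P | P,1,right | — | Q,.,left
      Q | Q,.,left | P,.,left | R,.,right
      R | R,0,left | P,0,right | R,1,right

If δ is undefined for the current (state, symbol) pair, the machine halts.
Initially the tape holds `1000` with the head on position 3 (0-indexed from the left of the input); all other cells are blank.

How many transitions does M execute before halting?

9

P | 100[0].   read 0 → write 1, move right, go to P
P | 1001[.]   read . → write ., move left, go to Q
Q | 100[1].   read 1 → write ., move left, go to P
P | 10[0]..   read 0 → write 1, move right, go to P
P | 101[.].   read . → write ., move left, go to Q
Q | 10[1]..   read 1 → write ., move left, go to P
P | 1[0]...   read 0 → write 1, move right, go to P
P | 11[.]..   read . → write ., move left, go to Q
Q | 1[1]...   read 1 → write ., move left, go to P
P | [1]....
M halts after 9 transitions.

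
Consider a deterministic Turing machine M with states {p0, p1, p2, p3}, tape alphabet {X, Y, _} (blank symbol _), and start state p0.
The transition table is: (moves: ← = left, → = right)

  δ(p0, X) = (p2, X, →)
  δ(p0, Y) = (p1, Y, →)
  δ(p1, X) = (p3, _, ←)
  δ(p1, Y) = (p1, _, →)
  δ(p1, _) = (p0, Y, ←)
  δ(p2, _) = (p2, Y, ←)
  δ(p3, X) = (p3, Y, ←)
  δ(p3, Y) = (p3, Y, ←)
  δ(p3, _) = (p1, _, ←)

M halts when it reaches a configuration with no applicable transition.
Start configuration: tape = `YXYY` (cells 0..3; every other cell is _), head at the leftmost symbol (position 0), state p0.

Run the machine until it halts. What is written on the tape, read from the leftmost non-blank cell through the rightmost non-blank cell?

Y_Y_YY

p0 | ___[Y]XYY   read Y → write Y, move →, go to p1
p1 | ___Y[X]YY   read X → write _, move ←, go to p3
p3 | ___[Y]_YY   read Y → write Y, move ←, go to p3
p3 | __[_]Y_YY   read _ → write _, move ←, go to p1
p1 | _[_]_Y_YY   read _ → write Y, move ←, go to p0
p0 | [_]Y_Y_YY
The non-blank tape span at halt is Y_Y_YY.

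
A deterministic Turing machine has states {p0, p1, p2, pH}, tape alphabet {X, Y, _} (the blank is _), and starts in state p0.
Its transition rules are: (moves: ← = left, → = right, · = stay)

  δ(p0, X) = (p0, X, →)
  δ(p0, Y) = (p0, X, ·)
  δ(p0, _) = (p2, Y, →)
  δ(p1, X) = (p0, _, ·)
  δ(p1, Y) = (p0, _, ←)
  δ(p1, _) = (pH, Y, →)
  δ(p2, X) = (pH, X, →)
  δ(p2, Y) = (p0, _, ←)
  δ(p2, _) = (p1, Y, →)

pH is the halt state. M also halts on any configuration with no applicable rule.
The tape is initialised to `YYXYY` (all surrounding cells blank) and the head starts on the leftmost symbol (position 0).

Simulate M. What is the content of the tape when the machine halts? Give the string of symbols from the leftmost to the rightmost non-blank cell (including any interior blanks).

p0 | [Y]YXYY____   read Y → write X, move ·, go to p0
p0 | [X]YXYY____   read X → write X, move →, go to p0
p0 | X[Y]XYY____   read Y → write X, move ·, go to p0
p0 | X[X]XYY____   read X → write X, move →, go to p0
p0 | XX[X]YY____   read X → write X, move →, go to p0
p0 | XXX[Y]Y____   read Y → write X, move ·, go to p0
p0 | XXX[X]Y____   read X → write X, move →, go to p0
p0 | XXXX[Y]____   read Y → write X, move ·, go to p0
p0 | XXXX[X]____   read X → write X, move →, go to p0
p0 | XXXXX[_]___   read _ → write Y, move →, go to p2
p2 | XXXXXY[_]__   read _ → write Y, move →, go to p1
p1 | XXXXXYY[_]_   read _ → write Y, move →, go to pH
pH | XXXXXYYY[_]
The non-blank tape span at halt is XXXXXYYY.

XXXXXYYY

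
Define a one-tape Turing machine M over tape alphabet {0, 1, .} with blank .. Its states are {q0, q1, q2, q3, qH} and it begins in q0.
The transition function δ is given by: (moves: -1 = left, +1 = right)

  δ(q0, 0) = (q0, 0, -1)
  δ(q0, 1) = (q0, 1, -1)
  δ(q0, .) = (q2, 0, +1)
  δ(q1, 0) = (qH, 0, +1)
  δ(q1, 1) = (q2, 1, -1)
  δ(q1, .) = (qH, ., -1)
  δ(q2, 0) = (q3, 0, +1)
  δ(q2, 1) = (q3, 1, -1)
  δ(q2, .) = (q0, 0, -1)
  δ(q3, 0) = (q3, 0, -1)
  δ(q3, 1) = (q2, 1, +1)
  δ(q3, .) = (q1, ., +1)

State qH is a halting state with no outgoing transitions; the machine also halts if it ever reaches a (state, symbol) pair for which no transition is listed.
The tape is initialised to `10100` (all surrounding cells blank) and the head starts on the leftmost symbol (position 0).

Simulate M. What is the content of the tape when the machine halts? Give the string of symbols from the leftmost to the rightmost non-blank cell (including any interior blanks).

010100

q0 | ..[1]0100   read 1 → write 1, move -1, go to q0
q0 | .[.]10100   read . → write 0, move +1, go to q2
q2 | .0[1]0100   read 1 → write 1, move -1, go to q3
q3 | .[0]10100   read 0 → write 0, move -1, go to q3
q3 | [.]010100   read . → write ., move +1, go to q1
q1 | .[0]10100   read 0 → write 0, move +1, go to qH
qH | .0[1]0100
The non-blank tape span at halt is 010100.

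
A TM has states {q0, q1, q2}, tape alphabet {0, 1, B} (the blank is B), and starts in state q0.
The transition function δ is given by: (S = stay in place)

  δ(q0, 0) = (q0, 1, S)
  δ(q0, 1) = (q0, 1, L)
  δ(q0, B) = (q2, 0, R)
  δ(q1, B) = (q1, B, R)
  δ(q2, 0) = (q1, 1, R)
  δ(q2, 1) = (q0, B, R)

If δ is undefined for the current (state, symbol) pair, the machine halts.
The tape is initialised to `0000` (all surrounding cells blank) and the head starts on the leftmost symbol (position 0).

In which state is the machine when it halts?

q2

q0 | B[0]000BB   read 0 → write 1, move S, go to q0
q0 | B[1]000BB   read 1 → write 1, move L, go to q0
q0 | [B]1000BB   read B → write 0, move R, go to q2
q2 | 0[1]000BB   read 1 → write B, move R, go to q0
q0 | 0B[0]00BB   read 0 → write 1, move S, go to q0
q0 | 0B[1]00BB   read 1 → write 1, move L, go to q0
q0 | 0[B]100BB   read B → write 0, move R, go to q2
q2 | 00[1]00BB   read 1 → write B, move R, go to q0
q0 | 00B[0]0BB   read 0 → write 1, move S, go to q0
q0 | 00B[1]0BB   read 1 → write 1, move L, go to q0
q0 | 00[B]10BB   read B → write 0, move R, go to q2
q2 | 000[1]0BB   read 1 → write B, move R, go to q0
q0 | 000B[0]BB   read 0 → write 1, move S, go to q0
q0 | 000B[1]BB   read 1 → write 1, move L, go to q0
q0 | 000[B]1BB   read B → write 0, move R, go to q2
q2 | 0000[1]BB   read 1 → write B, move R, go to q0
q0 | 0000B[B]B   read B → write 0, move R, go to q2
q2 | 0000B0[B]
No transition is defined for (q2, B); M halts in state q2.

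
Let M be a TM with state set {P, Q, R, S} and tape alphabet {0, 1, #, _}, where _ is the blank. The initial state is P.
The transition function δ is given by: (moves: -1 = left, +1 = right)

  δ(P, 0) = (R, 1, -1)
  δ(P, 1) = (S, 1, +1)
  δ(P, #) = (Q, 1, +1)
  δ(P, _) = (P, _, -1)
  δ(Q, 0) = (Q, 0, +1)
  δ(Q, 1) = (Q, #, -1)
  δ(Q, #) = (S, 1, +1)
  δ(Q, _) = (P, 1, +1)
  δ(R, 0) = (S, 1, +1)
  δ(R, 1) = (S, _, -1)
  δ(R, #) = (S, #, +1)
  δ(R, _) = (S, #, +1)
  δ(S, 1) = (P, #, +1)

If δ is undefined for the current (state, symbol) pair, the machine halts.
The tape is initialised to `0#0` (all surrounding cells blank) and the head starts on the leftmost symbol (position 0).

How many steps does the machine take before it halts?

state=P head=0 tape=_[0]#0__   (P,0)→(R,1,-1)
state=R head=-1 tape=[_]1#0__   (R,_)→(S,#,+1)
state=S head=0 tape=#[1]#0__   (S,1)→(P,#,+1)
state=P head=1 tape=##[#]0__   (P,#)→(Q,1,+1)
state=Q head=2 tape=##1[0]__   (Q,0)→(Q,0,+1)
state=Q head=3 tape=##10[_]_   (Q,_)→(P,1,+1)
state=P head=4 tape=##101[_]   (P,_)→(P,_,-1)
state=P head=3 tape=##10[1]_   (P,1)→(S,1,+1)
state=S head=4 tape=##101[_]
M halts after 8 transitions.

8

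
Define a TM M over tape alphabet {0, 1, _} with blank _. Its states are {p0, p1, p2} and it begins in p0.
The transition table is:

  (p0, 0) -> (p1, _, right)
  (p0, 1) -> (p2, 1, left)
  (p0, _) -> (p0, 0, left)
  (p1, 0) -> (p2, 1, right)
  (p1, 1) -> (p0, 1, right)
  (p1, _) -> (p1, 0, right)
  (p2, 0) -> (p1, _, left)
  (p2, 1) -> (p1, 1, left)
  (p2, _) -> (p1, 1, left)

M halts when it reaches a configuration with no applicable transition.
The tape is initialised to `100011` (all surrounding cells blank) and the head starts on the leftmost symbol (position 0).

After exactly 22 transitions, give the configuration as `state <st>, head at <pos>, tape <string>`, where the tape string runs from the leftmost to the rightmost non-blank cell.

p0 | ____[1]00011   read 1 → write 1, move left, go to p2
p2 | ___[_]100011   read _ → write 1, move left, go to p1
p1 | __[_]1100011   read _ → write 0, move right, go to p1
p1 | __0[1]100011   read 1 → write 1, move right, go to p0
p0 | __01[1]00011   read 1 → write 1, move left, go to p2
p2 | __0[1]100011   read 1 → write 1, move left, go to p1
p1 | __[0]1100011   read 0 → write 1, move right, go to p2
p2 | __1[1]100011   read 1 → write 1, move left, go to p1
p1 | __[1]1100011   read 1 → write 1, move right, go to p0
p0 | __1[1]100011   read 1 → write 1, move left, go to p2
p2 | __[1]1100011   read 1 → write 1, move left, go to p1
p1 | _[_]11100011   read _ → write 0, move right, go to p1
p1 | _0[1]1100011   read 1 → write 1, move right, go to p0
p0 | _01[1]100011   read 1 → write 1, move left, go to p2
p2 | _0[1]1100011   read 1 → write 1, move left, go to p1
p1 | _[0]11100011   read 0 → write 1, move right, go to p2
p2 | _1[1]1100011   read 1 → write 1, move left, go to p1
p1 | _[1]11100011   read 1 → write 1, move right, go to p0
p0 | _1[1]1100011   read 1 → write 1, move left, go to p2
p2 | _[1]11100011   read 1 → write 1, move left, go to p1
p1 | [_]111100011   read _ → write 0, move right, go to p1
p1 | 0[1]11100011   read 1 → write 1, move right, go to p0
p0 | 01[1]1100011
After 22 steps: state p0, head at -2, tape 0111100011.

state p0, head at -2, tape 0111100011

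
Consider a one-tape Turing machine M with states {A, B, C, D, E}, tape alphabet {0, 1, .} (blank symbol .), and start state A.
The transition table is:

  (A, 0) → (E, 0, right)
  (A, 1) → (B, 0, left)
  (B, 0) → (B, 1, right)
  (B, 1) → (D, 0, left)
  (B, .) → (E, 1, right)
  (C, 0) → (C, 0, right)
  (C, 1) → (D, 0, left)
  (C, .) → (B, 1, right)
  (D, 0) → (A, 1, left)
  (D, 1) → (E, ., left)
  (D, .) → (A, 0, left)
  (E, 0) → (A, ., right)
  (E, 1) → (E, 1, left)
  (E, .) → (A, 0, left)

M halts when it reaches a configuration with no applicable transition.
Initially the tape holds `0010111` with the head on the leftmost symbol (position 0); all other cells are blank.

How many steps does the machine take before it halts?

17

state=A head=0 tape=[0]010111.   (A,0)→(E,0,right)
state=E head=1 tape=0[0]10111.   (E,0)→(A,.,right)
state=A head=2 tape=0.[1]0111.   (A,1)→(B,0,left)
state=B head=1 tape=0[.]00111.   (B,.)→(E,1,right)
state=E head=2 tape=01[0]0111.   (E,0)→(A,.,right)
state=A head=3 tape=01.[0]111.   (A,0)→(E,0,right)
state=E head=4 tape=01.0[1]11.   (E,1)→(E,1,left)
state=E head=3 tape=01.[0]111.   (E,0)→(A,.,right)
state=A head=4 tape=01..[1]11.   (A,1)→(B,0,left)
state=B head=3 tape=01.[.]011.   (B,.)→(E,1,right)
state=E head=4 tape=01.1[0]11.   (E,0)→(A,.,right)
state=A head=5 tape=01.1.[1]1.   (A,1)→(B,0,left)
state=B head=4 tape=01.1[.]01.   (B,.)→(E,1,right)
state=E head=5 tape=01.11[0]1.   (E,0)→(A,.,right)
state=A head=6 tape=01.11.[1].   (A,1)→(B,0,left)
state=B head=5 tape=01.11[.]0.   (B,.)→(E,1,right)
state=E head=6 tape=01.111[0].   (E,0)→(A,.,right)
state=A head=7 tape=01.111.[.]
M halts after 17 transitions.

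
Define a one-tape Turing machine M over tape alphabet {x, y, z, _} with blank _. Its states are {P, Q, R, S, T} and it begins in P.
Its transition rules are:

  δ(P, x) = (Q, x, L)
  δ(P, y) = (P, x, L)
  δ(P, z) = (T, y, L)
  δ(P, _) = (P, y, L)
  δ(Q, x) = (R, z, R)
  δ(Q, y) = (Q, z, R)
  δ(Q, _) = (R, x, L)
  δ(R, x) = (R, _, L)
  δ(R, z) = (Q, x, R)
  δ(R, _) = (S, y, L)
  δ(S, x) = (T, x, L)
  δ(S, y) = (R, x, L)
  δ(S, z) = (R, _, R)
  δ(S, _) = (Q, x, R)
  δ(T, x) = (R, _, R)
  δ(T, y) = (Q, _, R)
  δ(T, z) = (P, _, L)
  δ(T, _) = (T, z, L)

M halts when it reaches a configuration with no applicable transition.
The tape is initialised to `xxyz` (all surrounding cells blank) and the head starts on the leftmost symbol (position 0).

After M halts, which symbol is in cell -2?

y

P | _____[x]xyz   read x → write x, move L, go to Q
Q | ____[_]xxyz   read _ → write x, move L, go to R
R | ___[_]xxxyz   read _ → write y, move L, go to S
S | __[_]yxxxyz   read _ → write x, move R, go to Q
Q | __x[y]xxxyz   read y → write z, move R, go to Q
Q | __xz[x]xxyz   read x → write z, move R, go to R
R | __xzz[x]xyz   read x → write _, move L, go to R
R | __xz[z]_xyz   read z → write x, move R, go to Q
Q | __xzx[_]xyz   read _ → write x, move L, go to R
R | __xz[x]xxyz   read x → write _, move L, go to R
R | __x[z]_xxyz   read z → write x, move R, go to Q
Q | __xx[_]xxyz   read _ → write x, move L, go to R
R | __x[x]xxxyz   read x → write _, move L, go to R
R | __[x]_xxxyz   read x → write _, move L, go to R
R | _[_]__xxxyz   read _ → write y, move L, go to S
S | [_]y__xxxyz   read _ → write x, move R, go to Q
Q | x[y]__xxxyz   read y → write z, move R, go to Q
Q | xz[_]_xxxyz   read _ → write x, move L, go to R
R | x[z]x_xxxyz   read z → write x, move R, go to Q
Q | xx[x]_xxxyz   read x → write z, move R, go to R
R | xxz[_]xxxyz   read _ → write y, move L, go to S
S | xx[z]yxxxyz   read z → write _, move R, go to R
R | xx_[y]xxxyz
Cell -2 holds y when M halts.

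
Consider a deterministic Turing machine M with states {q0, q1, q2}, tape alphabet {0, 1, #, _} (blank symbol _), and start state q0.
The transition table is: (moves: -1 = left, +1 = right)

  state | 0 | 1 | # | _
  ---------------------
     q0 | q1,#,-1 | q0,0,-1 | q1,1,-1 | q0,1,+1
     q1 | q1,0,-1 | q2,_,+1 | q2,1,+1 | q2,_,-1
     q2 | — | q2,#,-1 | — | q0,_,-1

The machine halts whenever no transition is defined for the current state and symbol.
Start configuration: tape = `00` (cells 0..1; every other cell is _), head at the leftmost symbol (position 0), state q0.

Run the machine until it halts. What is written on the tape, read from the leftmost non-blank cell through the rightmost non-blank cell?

#0_#0

state=q0 head=0 tape=____[0]0   (q0,0)→(q1,#,-1)
state=q1 head=-1 tape=___[_]#0   (q1,_)→(q2,_,-1)
state=q2 head=-2 tape=__[_]_#0   (q2,_)→(q0,_,-1)
state=q0 head=-3 tape=_[_]__#0   (q0,_)→(q0,1,+1)
state=q0 head=-2 tape=_1[_]_#0   (q0,_)→(q0,1,+1)
state=q0 head=-1 tape=_11[_]#0   (q0,_)→(q0,1,+1)
state=q0 head=0 tape=_111[#]0   (q0,#)→(q1,1,-1)
state=q1 head=-1 tape=_11[1]10   (q1,1)→(q2,_,+1)
state=q2 head=0 tape=_11_[1]0   (q2,1)→(q2,#,-1)
state=q2 head=-1 tape=_11[_]#0   (q2,_)→(q0,_,-1)
state=q0 head=-2 tape=_1[1]_#0   (q0,1)→(q0,0,-1)
state=q0 head=-3 tape=_[1]0_#0   (q0,1)→(q0,0,-1)
state=q0 head=-4 tape=[_]00_#0   (q0,_)→(q0,1,+1)
state=q0 head=-3 tape=1[0]0_#0   (q0,0)→(q1,#,-1)
state=q1 head=-4 tape=[1]#0_#0   (q1,1)→(q2,_,+1)
state=q2 head=-3 tape=_[#]0_#0
The non-blank tape span at halt is #0_#0.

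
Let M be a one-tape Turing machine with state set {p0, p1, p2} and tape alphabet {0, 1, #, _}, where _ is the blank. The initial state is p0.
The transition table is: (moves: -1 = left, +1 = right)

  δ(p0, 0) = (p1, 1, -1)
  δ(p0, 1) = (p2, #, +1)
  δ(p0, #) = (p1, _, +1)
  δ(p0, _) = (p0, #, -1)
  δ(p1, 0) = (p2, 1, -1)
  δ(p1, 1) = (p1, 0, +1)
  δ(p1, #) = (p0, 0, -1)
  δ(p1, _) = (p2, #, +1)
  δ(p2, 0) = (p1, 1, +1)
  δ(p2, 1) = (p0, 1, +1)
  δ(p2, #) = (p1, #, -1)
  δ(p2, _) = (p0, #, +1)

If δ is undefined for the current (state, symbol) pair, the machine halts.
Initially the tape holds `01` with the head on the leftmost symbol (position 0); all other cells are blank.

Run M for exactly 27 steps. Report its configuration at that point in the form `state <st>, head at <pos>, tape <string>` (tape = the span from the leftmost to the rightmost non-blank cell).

state p0, head at -1, tape #0#00

state=p0 head=0 tape=_[0]1__   (p0,0)→(p1,1,-1)
state=p1 head=-1 tape=[_]11__   (p1,_)→(p2,#,+1)
state=p2 head=0 tape=#[1]1__   (p2,1)→(p0,1,+1)
state=p0 head=1 tape=#1[1]__   (p0,1)→(p2,#,+1)
state=p2 head=2 tape=#1#[_]_   (p2,_)→(p0,#,+1)
state=p0 head=3 tape=#1##[_]   (p0,_)→(p0,#,-1)
state=p0 head=2 tape=#1#[#]#   (p0,#)→(p1,_,+1)
state=p1 head=3 tape=#1#_[#]   (p1,#)→(p0,0,-1)
state=p0 head=2 tape=#1#[_]0   (p0,_)→(p0,#,-1)
state=p0 head=1 tape=#1[#]#0   (p0,#)→(p1,_,+1)
state=p1 head=2 tape=#1_[#]0   (p1,#)→(p0,0,-1)
state=p0 head=1 tape=#1[_]00   (p0,_)→(p0,#,-1)
state=p0 head=0 tape=#[1]#00   (p0,1)→(p2,#,+1)
state=p2 head=1 tape=##[#]00   (p2,#)→(p1,#,-1)
state=p1 head=0 tape=#[#]#00   (p1,#)→(p0,0,-1)
state=p0 head=-1 tape=[#]0#00   (p0,#)→(p1,_,+1)
state=p1 head=0 tape=_[0]#00   (p1,0)→(p2,1,-1)
state=p2 head=-1 tape=[_]1#00   (p2,_)→(p0,#,+1)
state=p0 head=0 tape=#[1]#00   (p0,1)→(p2,#,+1)
state=p2 head=1 tape=##[#]00   (p2,#)→(p1,#,-1)
state=p1 head=0 tape=#[#]#00   (p1,#)→(p0,0,-1)
state=p0 head=-1 tape=[#]0#00   (p0,#)→(p1,_,+1)
state=p1 head=0 tape=_[0]#00   (p1,0)→(p2,1,-1)
state=p2 head=-1 tape=[_]1#00   (p2,_)→(p0,#,+1)
state=p0 head=0 tape=#[1]#00   (p0,1)→(p2,#,+1)
state=p2 head=1 tape=##[#]00   (p2,#)→(p1,#,-1)
state=p1 head=0 tape=#[#]#00   (p1,#)→(p0,0,-1)
state=p0 head=-1 tape=[#]0#00
After 27 steps: state p0, head at -1, tape #0#00.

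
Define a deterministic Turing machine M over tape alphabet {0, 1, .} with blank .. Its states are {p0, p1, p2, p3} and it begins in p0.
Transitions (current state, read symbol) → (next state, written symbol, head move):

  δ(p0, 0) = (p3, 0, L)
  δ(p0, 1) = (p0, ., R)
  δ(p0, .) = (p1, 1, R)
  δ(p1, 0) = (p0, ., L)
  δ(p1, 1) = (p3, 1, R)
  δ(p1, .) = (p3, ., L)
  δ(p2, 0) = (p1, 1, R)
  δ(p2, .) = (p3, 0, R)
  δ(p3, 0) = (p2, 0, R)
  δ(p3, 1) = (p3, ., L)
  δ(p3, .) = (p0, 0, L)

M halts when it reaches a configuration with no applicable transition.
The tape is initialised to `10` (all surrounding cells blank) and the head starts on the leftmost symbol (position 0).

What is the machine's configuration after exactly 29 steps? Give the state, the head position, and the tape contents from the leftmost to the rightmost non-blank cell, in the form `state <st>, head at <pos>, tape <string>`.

p0 | ...[1]0.   read 1 → write ., move R, go to p0
p0 | ....[0].   read 0 → write 0, move L, go to p3
p3 | ...[.]0.   read . → write 0, move L, go to p0
p0 | ..[.]00.   read . → write 1, move R, go to p1
p1 | ..1[0]0.   read 0 → write ., move L, go to p0
p0 | ..[1].0.   read 1 → write ., move R, go to p0
p0 | ...[.]0.   read . → write 1, move R, go to p1
p1 | ...1[0].   read 0 → write ., move L, go to p0
p0 | ...[1]..   read 1 → write ., move R, go to p0
p0 | ....[.].   read . → write 1, move R, go to p1
p1 | ....1[.]   read . → write ., move L, go to p3
p3 | ....[1].   read 1 → write ., move L, go to p3
p3 | ...[.]..   read . → write 0, move L, go to p0
p0 | ..[.]0..   read . → write 1, move R, go to p1
p1 | ..1[0]..   read 0 → write ., move L, go to p0
p0 | ..[1]...   read 1 → write ., move R, go to p0
p0 | ...[.]..   read . → write 1, move R, go to p1
p1 | ...1[.].   read . → write ., move L, go to p3
p3 | ...[1]..   read 1 → write ., move L, go to p3
p3 | ..[.]...   read . → write 0, move L, go to p0
p0 | .[.]0...   read . → write 1, move R, go to p1
p1 | .1[0]...   read 0 → write ., move L, go to p0
p0 | .[1]....   read 1 → write ., move R, go to p0
p0 | ..[.]...   read . → write 1, move R, go to p1
p1 | ..1[.]..   read . → write ., move L, go to p3
p3 | ..[1]...   read 1 → write ., move L, go to p3
p3 | .[.]....   read . → write 0, move L, go to p0
p0 | [.]0....   read . → write 1, move R, go to p1
p1 | 1[0]....   read 0 → write ., move L, go to p0
p0 | [1].....
After 29 steps: state p0, head at -3, tape 1.

state p0, head at -3, tape 1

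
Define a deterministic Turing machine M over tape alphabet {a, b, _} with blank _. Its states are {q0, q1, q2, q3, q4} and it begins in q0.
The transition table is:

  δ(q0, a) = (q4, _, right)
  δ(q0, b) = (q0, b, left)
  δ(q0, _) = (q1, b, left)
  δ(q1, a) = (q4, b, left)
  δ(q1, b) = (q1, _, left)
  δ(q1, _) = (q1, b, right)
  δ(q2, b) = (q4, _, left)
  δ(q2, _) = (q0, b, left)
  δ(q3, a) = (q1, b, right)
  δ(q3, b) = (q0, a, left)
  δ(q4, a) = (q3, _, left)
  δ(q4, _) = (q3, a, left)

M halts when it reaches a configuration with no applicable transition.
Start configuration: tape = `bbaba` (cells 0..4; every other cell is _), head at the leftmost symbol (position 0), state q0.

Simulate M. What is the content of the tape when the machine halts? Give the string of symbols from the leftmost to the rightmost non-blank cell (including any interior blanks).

state=q0 head=0 tape=_____[b]baba   (q0,b)→(q0,b,left)
state=q0 head=-1 tape=____[_]bbaba   (q0,_)→(q1,b,left)
state=q1 head=-2 tape=___[_]bbbaba   (q1,_)→(q1,b,right)
state=q1 head=-1 tape=___b[b]bbaba   (q1,b)→(q1,_,left)
state=q1 head=-2 tape=___[b]_bbaba   (q1,b)→(q1,_,left)
state=q1 head=-3 tape=__[_]__bbaba   (q1,_)→(q1,b,right)
state=q1 head=-2 tape=__b[_]_bbaba   (q1,_)→(q1,b,right)
state=q1 head=-1 tape=__bb[_]bbaba   (q1,_)→(q1,b,right)
state=q1 head=0 tape=__bbb[b]baba   (q1,b)→(q1,_,left)
state=q1 head=-1 tape=__bb[b]_baba   (q1,b)→(q1,_,left)
state=q1 head=-2 tape=__b[b]__baba   (q1,b)→(q1,_,left)
state=q1 head=-3 tape=__[b]___baba   (q1,b)→(q1,_,left)
state=q1 head=-4 tape=_[_]____baba   (q1,_)→(q1,b,right)
state=q1 head=-3 tape=_b[_]___baba   (q1,_)→(q1,b,right)
state=q1 head=-2 tape=_bb[_]__baba   (q1,_)→(q1,b,right)
state=q1 head=-1 tape=_bbb[_]_baba   (q1,_)→(q1,b,right)
state=q1 head=0 tape=_bbbb[_]baba   (q1,_)→(q1,b,right)
state=q1 head=1 tape=_bbbbb[b]aba   (q1,b)→(q1,_,left)
state=q1 head=0 tape=_bbbb[b]_aba   (q1,b)→(q1,_,left)
state=q1 head=-1 tape=_bbb[b]__aba   (q1,b)→(q1,_,left)
state=q1 head=-2 tape=_bb[b]___aba   (q1,b)→(q1,_,left)
state=q1 head=-3 tape=_b[b]____aba   (q1,b)→(q1,_,left)
state=q1 head=-4 tape=_[b]_____aba   (q1,b)→(q1,_,left)
state=q1 head=-5 tape=[_]______aba   (q1,_)→(q1,b,right)
state=q1 head=-4 tape=b[_]_____aba   (q1,_)→(q1,b,right)
state=q1 head=-3 tape=bb[_]____aba   (q1,_)→(q1,b,right)
state=q1 head=-2 tape=bbb[_]___aba   (q1,_)→(q1,b,right)
state=q1 head=-1 tape=bbbb[_]__aba   (q1,_)→(q1,b,right)
state=q1 head=0 tape=bbbbb[_]_aba   (q1,_)→(q1,b,right)
state=q1 head=1 tape=bbbbbb[_]aba   (q1,_)→(q1,b,right)
state=q1 head=2 tape=bbbbbbb[a]ba   (q1,a)→(q4,b,left)
state=q4 head=1 tape=bbbbbb[b]bba
The non-blank tape span at halt is bbbbbbbbba.

bbbbbbbbba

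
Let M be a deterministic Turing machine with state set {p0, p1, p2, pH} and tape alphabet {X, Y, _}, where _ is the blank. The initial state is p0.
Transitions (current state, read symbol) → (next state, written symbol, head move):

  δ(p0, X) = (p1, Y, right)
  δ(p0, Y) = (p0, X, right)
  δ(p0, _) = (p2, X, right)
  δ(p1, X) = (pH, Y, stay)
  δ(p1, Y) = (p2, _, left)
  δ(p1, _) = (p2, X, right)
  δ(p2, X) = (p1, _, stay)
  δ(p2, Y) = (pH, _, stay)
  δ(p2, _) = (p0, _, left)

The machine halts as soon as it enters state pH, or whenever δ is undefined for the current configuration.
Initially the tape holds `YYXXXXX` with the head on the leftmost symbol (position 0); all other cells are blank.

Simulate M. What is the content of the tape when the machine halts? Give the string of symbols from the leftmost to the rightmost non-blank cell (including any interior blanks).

XXYYXXX

state=p0 head=0 tape=[Y]YXXXXX   (p0,Y)→(p0,X,right)
state=p0 head=1 tape=X[Y]XXXXX   (p0,Y)→(p0,X,right)
state=p0 head=2 tape=XX[X]XXXX   (p0,X)→(p1,Y,right)
state=p1 head=3 tape=XXY[X]XXX   (p1,X)→(pH,Y,stay)
state=pH head=3 tape=XXY[Y]XXX
The non-blank tape span at halt is XXYYXXX.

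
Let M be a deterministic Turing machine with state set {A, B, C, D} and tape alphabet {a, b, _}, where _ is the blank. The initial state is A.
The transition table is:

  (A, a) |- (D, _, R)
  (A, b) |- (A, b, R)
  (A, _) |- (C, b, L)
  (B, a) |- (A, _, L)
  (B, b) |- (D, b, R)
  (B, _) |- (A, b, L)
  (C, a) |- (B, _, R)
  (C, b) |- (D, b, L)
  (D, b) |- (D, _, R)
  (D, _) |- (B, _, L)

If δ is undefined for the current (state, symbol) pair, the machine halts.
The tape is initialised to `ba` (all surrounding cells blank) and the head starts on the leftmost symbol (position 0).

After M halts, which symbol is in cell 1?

b

state=A head=0 tape=[b]a__   (A,b)→(A,b,R)
state=A head=1 tape=b[a]__   (A,a)→(D,_,R)
state=D head=2 tape=b_[_]_   (D,_)→(B,_,L)
state=B head=1 tape=b[_]__   (B,_)→(A,b,L)
state=A head=0 tape=[b]b__   (A,b)→(A,b,R)
state=A head=1 tape=b[b]__   (A,b)→(A,b,R)
state=A head=2 tape=bb[_]_   (A,_)→(C,b,L)
state=C head=1 tape=b[b]b_   (C,b)→(D,b,L)
state=D head=0 tape=[b]bb_   (D,b)→(D,_,R)
state=D head=1 tape=_[b]b_   (D,b)→(D,_,R)
state=D head=2 tape=__[b]_   (D,b)→(D,_,R)
state=D head=3 tape=___[_]   (D,_)→(B,_,L)
state=B head=2 tape=__[_]_   (B,_)→(A,b,L)
state=A head=1 tape=_[_]b_   (A,_)→(C,b,L)
state=C head=0 tape=[_]bb_
Cell 1 holds b when M halts.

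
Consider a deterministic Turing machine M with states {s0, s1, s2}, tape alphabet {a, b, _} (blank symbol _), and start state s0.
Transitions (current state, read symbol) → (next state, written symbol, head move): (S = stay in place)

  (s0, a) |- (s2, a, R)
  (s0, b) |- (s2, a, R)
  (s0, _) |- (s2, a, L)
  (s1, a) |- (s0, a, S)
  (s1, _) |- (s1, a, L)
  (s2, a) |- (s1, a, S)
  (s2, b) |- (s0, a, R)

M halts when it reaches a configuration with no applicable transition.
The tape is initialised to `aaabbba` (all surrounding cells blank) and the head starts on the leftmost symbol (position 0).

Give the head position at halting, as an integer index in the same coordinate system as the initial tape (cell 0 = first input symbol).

s0 | [a]aabbba_   read a → write a, move R, go to s2
s2 | a[a]abbba_   read a → write a, move S, go to s1
s1 | a[a]abbba_   read a → write a, move S, go to s0
s0 | a[a]abbba_   read a → write a, move R, go to s2
s2 | aa[a]bbba_   read a → write a, move S, go to s1
s1 | aa[a]bbba_   read a → write a, move S, go to s0
s0 | aa[a]bbba_   read a → write a, move R, go to s2
s2 | aaa[b]bba_   read b → write a, move R, go to s0
s0 | aaaa[b]ba_   read b → write a, move R, go to s2
s2 | aaaaa[b]a_   read b → write a, move R, go to s0
s0 | aaaaaa[a]_   read a → write a, move R, go to s2
s2 | aaaaaaa[_]
At halt the head is at cell 7.

7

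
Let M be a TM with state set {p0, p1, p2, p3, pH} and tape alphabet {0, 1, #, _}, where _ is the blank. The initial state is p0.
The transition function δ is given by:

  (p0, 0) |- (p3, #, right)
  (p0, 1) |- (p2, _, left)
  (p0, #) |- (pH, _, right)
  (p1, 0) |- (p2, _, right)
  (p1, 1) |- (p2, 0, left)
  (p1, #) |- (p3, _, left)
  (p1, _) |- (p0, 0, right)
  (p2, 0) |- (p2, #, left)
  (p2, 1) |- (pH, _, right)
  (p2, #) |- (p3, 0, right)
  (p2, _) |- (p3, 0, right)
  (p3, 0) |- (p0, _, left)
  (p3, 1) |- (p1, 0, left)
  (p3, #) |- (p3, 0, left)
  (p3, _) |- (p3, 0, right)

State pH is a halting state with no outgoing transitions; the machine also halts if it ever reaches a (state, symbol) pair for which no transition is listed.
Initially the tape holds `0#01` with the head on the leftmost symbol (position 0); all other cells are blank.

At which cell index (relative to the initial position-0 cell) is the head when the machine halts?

2

state=p0 head=0 tape=_[0]#01   (p0,0)→(p3,#,right)
state=p3 head=1 tape=_#[#]01   (p3,#)→(p3,0,left)
state=p3 head=0 tape=_[#]001   (p3,#)→(p3,0,left)
state=p3 head=-1 tape=[_]0001   (p3,_)→(p3,0,right)
state=p3 head=0 tape=0[0]001   (p3,0)→(p0,_,left)
state=p0 head=-1 tape=[0]_001   (p0,0)→(p3,#,right)
state=p3 head=0 tape=#[_]001   (p3,_)→(p3,0,right)
state=p3 head=1 tape=#0[0]01   (p3,0)→(p0,_,left)
state=p0 head=0 tape=#[0]_01   (p0,0)→(p3,#,right)
state=p3 head=1 tape=##[_]01   (p3,_)→(p3,0,right)
state=p3 head=2 tape=##0[0]1   (p3,0)→(p0,_,left)
state=p0 head=1 tape=##[0]_1   (p0,0)→(p3,#,right)
state=p3 head=2 tape=###[_]1   (p3,_)→(p3,0,right)
state=p3 head=3 tape=###0[1]   (p3,1)→(p1,0,left)
state=p1 head=2 tape=###[0]0   (p1,0)→(p2,_,right)
state=p2 head=3 tape=###_[0]   (p2,0)→(p2,#,left)
state=p2 head=2 tape=###[_]#   (p2,_)→(p3,0,right)
state=p3 head=3 tape=###0[#]   (p3,#)→(p3,0,left)
state=p3 head=2 tape=###[0]0   (p3,0)→(p0,_,left)
state=p0 head=1 tape=##[#]_0   (p0,#)→(pH,_,right)
state=pH head=2 tape=##_[_]0
At halt the head is at cell 2.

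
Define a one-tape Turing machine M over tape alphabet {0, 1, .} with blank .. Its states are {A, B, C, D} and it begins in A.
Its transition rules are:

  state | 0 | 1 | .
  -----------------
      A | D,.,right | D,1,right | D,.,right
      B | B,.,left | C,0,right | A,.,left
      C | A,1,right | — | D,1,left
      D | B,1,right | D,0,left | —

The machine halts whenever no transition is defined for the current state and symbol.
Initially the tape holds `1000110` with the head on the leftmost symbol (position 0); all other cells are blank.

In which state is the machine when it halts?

D

state=A head=0 tape=[1]000110.   (A,1)→(D,1,right)
state=D head=1 tape=1[0]00110.   (D,0)→(B,1,right)
state=B head=2 tape=11[0]0110.   (B,0)→(B,.,left)
state=B head=1 tape=1[1].0110.   (B,1)→(C,0,right)
state=C head=2 tape=10[.]0110.   (C,.)→(D,1,left)
state=D head=1 tape=1[0]10110.   (D,0)→(B,1,right)
state=B head=2 tape=11[1]0110.   (B,1)→(C,0,right)
state=C head=3 tape=110[0]110.   (C,0)→(A,1,right)
state=A head=4 tape=1101[1]10.   (A,1)→(D,1,right)
state=D head=5 tape=11011[1]0.   (D,1)→(D,0,left)
state=D head=4 tape=1101[1]00.   (D,1)→(D,0,left)
state=D head=3 tape=110[1]000.   (D,1)→(D,0,left)
state=D head=2 tape=11[0]0000.   (D,0)→(B,1,right)
state=B head=3 tape=111[0]000.   (B,0)→(B,.,left)
state=B head=2 tape=11[1].000.   (B,1)→(C,0,right)
state=C head=3 tape=110[.]000.   (C,.)→(D,1,left)
state=D head=2 tape=11[0]1000.   (D,0)→(B,1,right)
state=B head=3 tape=111[1]000.   (B,1)→(C,0,right)
state=C head=4 tape=1110[0]00.   (C,0)→(A,1,right)
state=A head=5 tape=11101[0]0.   (A,0)→(D,.,right)
state=D head=6 tape=11101.[0].   (D,0)→(B,1,right)
state=B head=7 tape=11101.1[.]   (B,.)→(A,.,left)
state=A head=6 tape=11101.[1].   (A,1)→(D,1,right)
state=D head=7 tape=11101.1[.]
No transition is defined for (D, .); M halts in state D.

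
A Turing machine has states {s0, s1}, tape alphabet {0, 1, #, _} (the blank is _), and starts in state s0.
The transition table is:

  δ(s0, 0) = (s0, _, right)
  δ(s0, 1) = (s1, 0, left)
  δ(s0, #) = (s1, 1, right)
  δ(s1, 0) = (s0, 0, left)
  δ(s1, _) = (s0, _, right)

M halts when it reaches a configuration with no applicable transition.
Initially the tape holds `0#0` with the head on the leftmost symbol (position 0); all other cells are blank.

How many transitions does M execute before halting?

7

s0 | [0]#0_   read 0 → write _, move right, go to s0
s0 | _[#]0_   read # → write 1, move right, go to s1
s1 | _1[0]_   read 0 → write 0, move left, go to s0
s0 | _[1]0_   read 1 → write 0, move left, go to s1
s1 | [_]00_   read _ → write _, move right, go to s0
s0 | _[0]0_   read 0 → write _, move right, go to s0
s0 | __[0]_   read 0 → write _, move right, go to s0
s0 | ___[_]
M halts after 7 transitions.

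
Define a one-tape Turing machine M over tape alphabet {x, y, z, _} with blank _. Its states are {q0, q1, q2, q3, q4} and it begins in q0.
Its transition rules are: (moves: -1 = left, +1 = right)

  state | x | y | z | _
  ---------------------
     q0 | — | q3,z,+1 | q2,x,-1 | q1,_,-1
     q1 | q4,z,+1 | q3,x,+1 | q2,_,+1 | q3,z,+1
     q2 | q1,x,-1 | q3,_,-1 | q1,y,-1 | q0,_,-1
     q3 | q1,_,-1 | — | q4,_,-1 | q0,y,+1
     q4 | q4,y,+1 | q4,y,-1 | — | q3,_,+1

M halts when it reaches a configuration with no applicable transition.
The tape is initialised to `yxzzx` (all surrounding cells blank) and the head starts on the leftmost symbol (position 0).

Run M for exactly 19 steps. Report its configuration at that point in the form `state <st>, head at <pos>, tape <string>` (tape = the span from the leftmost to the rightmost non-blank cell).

state=q0 head=0 tape=__[y]xzzx   (q0,y)→(q3,z,+1)
state=q3 head=1 tape=__z[x]zzx   (q3,x)→(q1,_,-1)
state=q1 head=0 tape=__[z]_zzx   (q1,z)→(q2,_,+1)
state=q2 head=1 tape=___[_]zzx   (q2,_)→(q0,_,-1)
state=q0 head=0 tape=__[_]_zzx   (q0,_)→(q1,_,-1)
state=q1 head=-1 tape=_[_]__zzx   (q1,_)→(q3,z,+1)
state=q3 head=0 tape=_z[_]_zzx   (q3,_)→(q0,y,+1)
state=q0 head=1 tape=_zy[_]zzx   (q0,_)→(q1,_,-1)
state=q1 head=0 tape=_z[y]_zzx   (q1,y)→(q3,x,+1)
state=q3 head=1 tape=_zx[_]zzx   (q3,_)→(q0,y,+1)
state=q0 head=2 tape=_zxy[z]zx   (q0,z)→(q2,x,-1)
state=q2 head=1 tape=_zx[y]xzx   (q2,y)→(q3,_,-1)
state=q3 head=0 tape=_z[x]_xzx   (q3,x)→(q1,_,-1)
state=q1 head=-1 tape=_[z]__xzx   (q1,z)→(q2,_,+1)
state=q2 head=0 tape=__[_]_xzx   (q2,_)→(q0,_,-1)
state=q0 head=-1 tape=_[_]__xzx   (q0,_)→(q1,_,-1)
state=q1 head=-2 tape=[_]___xzx   (q1,_)→(q3,z,+1)
state=q3 head=-1 tape=z[_]__xzx   (q3,_)→(q0,y,+1)
state=q0 head=0 tape=zy[_]_xzx   (q0,_)→(q1,_,-1)
state=q1 head=-1 tape=z[y]__xzx
After 19 steps: state q1, head at -1, tape zy__xzx.

state q1, head at -1, tape zy__xzx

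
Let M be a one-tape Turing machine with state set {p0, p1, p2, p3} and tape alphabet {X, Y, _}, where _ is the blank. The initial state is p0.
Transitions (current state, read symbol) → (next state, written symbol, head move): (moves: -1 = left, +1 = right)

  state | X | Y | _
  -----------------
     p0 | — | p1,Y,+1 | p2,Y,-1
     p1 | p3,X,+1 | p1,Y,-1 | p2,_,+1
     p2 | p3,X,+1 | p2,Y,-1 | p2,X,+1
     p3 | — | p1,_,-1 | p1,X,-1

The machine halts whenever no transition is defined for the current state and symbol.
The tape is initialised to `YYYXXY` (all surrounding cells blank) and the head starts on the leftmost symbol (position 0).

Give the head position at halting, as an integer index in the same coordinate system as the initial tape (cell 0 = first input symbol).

p0 | _[Y]YYXXY   read Y → write Y, move +1, go to p1
p1 | _Y[Y]YXXY   read Y → write Y, move -1, go to p1
p1 | _[Y]YYXXY   read Y → write Y, move -1, go to p1
p1 | [_]YYYXXY   read _ → write _, move +1, go to p2
p2 | _[Y]YYXXY   read Y → write Y, move -1, go to p2
p2 | [_]YYYXXY   read _ → write X, move +1, go to p2
p2 | X[Y]YYXXY   read Y → write Y, move -1, go to p2
p2 | [X]YYYXXY   read X → write X, move +1, go to p3
p3 | X[Y]YYXXY   read Y → write _, move -1, go to p1
p1 | [X]_YYXXY   read X → write X, move +1, go to p3
p3 | X[_]YYXXY   read _ → write X, move -1, go to p1
p1 | [X]XYYXXY   read X → write X, move +1, go to p3
p3 | X[X]YYXXY
At halt the head is at cell 0.

0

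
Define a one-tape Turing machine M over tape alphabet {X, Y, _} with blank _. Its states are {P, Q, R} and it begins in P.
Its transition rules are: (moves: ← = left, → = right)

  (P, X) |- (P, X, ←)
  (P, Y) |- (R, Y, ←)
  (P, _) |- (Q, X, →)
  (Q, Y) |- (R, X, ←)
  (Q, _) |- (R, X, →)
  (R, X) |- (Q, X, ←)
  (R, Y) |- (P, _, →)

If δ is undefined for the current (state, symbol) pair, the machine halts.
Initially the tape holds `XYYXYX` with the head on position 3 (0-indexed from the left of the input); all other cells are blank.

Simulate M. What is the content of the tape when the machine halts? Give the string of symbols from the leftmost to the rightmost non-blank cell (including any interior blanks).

P | XYY[X]YX   read X → write X, move ←, go to P
P | XY[Y]XYX   read Y → write Y, move ←, go to R
R | X[Y]YXYX   read Y → write _, move →, go to P
P | X_[Y]XYX   read Y → write Y, move ←, go to R
R | X[_]YXYX
The non-blank tape span at halt is X_YXYX.

X_YXYX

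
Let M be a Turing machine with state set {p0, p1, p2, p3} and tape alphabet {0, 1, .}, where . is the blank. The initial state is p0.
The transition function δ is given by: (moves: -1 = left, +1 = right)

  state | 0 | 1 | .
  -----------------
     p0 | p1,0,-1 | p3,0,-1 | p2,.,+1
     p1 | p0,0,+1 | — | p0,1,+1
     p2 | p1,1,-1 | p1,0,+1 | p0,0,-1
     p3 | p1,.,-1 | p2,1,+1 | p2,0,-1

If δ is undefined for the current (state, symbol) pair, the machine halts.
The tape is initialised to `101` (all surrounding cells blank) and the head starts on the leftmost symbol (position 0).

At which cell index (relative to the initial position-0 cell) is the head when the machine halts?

-3

p0 | ...[1]01   read 1 → write 0, move -1, go to p3
p3 | ..[.]001   read . → write 0, move -1, go to p2
p2 | .[.]0001   read . → write 0, move -1, go to p0
p0 | [.]00001   read . → write ., move +1, go to p2
p2 | .[0]0001   read 0 → write 1, move -1, go to p1
p1 | [.]10001   read . → write 1, move +1, go to p0
p0 | 1[1]0001   read 1 → write 0, move -1, go to p3
p3 | [1]00001   read 1 → write 1, move +1, go to p2
p2 | 1[0]0001   read 0 → write 1, move -1, go to p1
p1 | [1]10001
At halt the head is at cell -3.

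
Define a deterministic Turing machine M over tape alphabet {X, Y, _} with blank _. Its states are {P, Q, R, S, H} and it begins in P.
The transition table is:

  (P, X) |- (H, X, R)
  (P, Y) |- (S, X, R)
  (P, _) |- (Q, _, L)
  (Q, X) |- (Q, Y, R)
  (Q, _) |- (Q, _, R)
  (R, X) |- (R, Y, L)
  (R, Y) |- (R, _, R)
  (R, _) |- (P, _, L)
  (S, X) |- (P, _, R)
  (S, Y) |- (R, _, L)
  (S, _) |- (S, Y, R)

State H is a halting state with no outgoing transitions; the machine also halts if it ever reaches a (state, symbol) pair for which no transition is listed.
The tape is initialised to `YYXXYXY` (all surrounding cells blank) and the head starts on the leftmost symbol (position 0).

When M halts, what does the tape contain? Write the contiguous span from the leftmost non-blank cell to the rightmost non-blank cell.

Y_XXYXY

P | ___[Y]YXXYXY   read Y → write X, move R, go to S
S | ___X[Y]XXYXY   read Y → write _, move L, go to R
R | ___[X]_XXYXY   read X → write Y, move L, go to R
R | __[_]Y_XXYXY   read _ → write _, move L, go to P
P | _[_]_Y_XXYXY   read _ → write _, move L, go to Q
Q | [_]__Y_XXYXY   read _ → write _, move R, go to Q
Q | _[_]_Y_XXYXY   read _ → write _, move R, go to Q
Q | __[_]Y_XXYXY   read _ → write _, move R, go to Q
Q | ___[Y]_XXYXY
The non-blank tape span at halt is Y_XXYXY.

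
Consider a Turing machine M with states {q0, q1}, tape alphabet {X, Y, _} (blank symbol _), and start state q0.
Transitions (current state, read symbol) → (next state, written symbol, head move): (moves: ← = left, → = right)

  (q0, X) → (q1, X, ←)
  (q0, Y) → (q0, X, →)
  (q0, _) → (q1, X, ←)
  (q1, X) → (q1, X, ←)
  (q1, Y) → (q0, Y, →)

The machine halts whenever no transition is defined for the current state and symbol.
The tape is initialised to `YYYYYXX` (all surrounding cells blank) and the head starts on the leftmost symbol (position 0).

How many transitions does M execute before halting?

state=q0 head=0 tape=_[Y]YYYYXX   (q0,Y)→(q0,X,→)
state=q0 head=1 tape=_X[Y]YYYXX   (q0,Y)→(q0,X,→)
state=q0 head=2 tape=_XX[Y]YYXX   (q0,Y)→(q0,X,→)
state=q0 head=3 tape=_XXX[Y]YXX   (q0,Y)→(q0,X,→)
state=q0 head=4 tape=_XXXX[Y]XX   (q0,Y)→(q0,X,→)
state=q0 head=5 tape=_XXXXX[X]X   (q0,X)→(q1,X,←)
state=q1 head=4 tape=_XXXX[X]XX   (q1,X)→(q1,X,←)
state=q1 head=3 tape=_XXX[X]XXX   (q1,X)→(q1,X,←)
state=q1 head=2 tape=_XX[X]XXXX   (q1,X)→(q1,X,←)
state=q1 head=1 tape=_X[X]XXXXX   (q1,X)→(q1,X,←)
state=q1 head=0 tape=_[X]XXXXXX   (q1,X)→(q1,X,←)
state=q1 head=-1 tape=[_]XXXXXXX
M halts after 11 transitions.

11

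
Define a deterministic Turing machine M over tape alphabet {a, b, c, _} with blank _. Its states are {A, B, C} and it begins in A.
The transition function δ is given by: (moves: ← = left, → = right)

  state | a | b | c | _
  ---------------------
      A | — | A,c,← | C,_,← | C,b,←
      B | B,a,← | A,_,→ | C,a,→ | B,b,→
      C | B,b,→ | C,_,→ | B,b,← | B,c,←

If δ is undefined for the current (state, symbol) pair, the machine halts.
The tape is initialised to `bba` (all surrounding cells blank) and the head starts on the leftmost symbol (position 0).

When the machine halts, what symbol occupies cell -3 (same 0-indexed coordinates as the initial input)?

state=A head=0 tape=___[b]ba   (A,b)→(A,c,←)
state=A head=-1 tape=__[_]cba   (A,_)→(C,b,←)
state=C head=-2 tape=_[_]bcba   (C,_)→(B,c,←)
state=B head=-3 tape=[_]cbcba   (B,_)→(B,b,→)
state=B head=-2 tape=b[c]bcba   (B,c)→(C,a,→)
state=C head=-1 tape=ba[b]cba   (C,b)→(C,_,→)
state=C head=0 tape=ba_[c]ba   (C,c)→(B,b,←)
state=B head=-1 tape=ba[_]bba   (B,_)→(B,b,→)
state=B head=0 tape=bab[b]ba   (B,b)→(A,_,→)
state=A head=1 tape=bab_[b]a   (A,b)→(A,c,←)
state=A head=0 tape=bab[_]ca   (A,_)→(C,b,←)
state=C head=-1 tape=ba[b]bca   (C,b)→(C,_,→)
state=C head=0 tape=ba_[b]ca   (C,b)→(C,_,→)
state=C head=1 tape=ba__[c]a   (C,c)→(B,b,←)
state=B head=0 tape=ba_[_]ba   (B,_)→(B,b,→)
state=B head=1 tape=ba_b[b]a   (B,b)→(A,_,→)
state=A head=2 tape=ba_b_[a]
Cell -3 holds b when M halts.

b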